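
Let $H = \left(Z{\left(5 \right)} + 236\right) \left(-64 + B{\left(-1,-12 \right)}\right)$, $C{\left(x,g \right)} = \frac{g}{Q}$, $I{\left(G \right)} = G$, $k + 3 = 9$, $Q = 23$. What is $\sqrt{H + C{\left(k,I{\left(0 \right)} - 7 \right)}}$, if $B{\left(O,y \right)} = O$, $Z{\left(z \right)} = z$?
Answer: $\frac{i \sqrt{8286946}}{23} \approx 125.16 i$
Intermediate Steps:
$k = 6$ ($k = -3 + 9 = 6$)
$C{\left(x,g \right)} = \frac{g}{23}$
$H = -15665$ ($H = \left(5 + 236\right) \left(-64 - 1\right) = 241 \left(-65\right) = -15665$)
$\sqrt{H + C{\left(k,I{\left(0 \right)} - 7 \right)}} = \sqrt{-15665 + \frac{0 - 7}{23}} = \sqrt{-15665 + \frac{1}{23} \left(-7\right)} = \sqrt{-15665 - \frac{7}{23}} = \sqrt{- \frac{360302}{23}} = \frac{i \sqrt{8286946}}{23}$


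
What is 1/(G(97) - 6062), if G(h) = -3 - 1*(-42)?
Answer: -1/6023 ≈ -0.00016603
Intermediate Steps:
G(h) = 39 (G(h) = -3 + 42 = 39)
1/(G(97) - 6062) = 1/(39 - 6062) = 1/(-6023) = -1/6023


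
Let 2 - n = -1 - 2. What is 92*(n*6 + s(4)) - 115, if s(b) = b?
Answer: 3013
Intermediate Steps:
n = 5 (n = 2 - (-1 - 2) = 2 - 1*(-3) = 2 + 3 = 5)
92*(n*6 + s(4)) - 115 = 92*(5*6 + 4) - 115 = 92*(30 + 4) - 115 = 92*34 - 115 = 3128 - 115 = 3013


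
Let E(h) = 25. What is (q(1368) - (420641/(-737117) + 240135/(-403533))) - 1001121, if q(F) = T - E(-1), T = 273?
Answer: -99236787454627235/99150344787 ≈ -1.0009e+6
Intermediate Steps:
q(F) = 248 (q(F) = 273 - 1*25 = 273 - 25 = 248)
(q(1368) - (420641/(-737117) + 240135/(-403533))) - 1001121 = (248 - (420641/(-737117) + 240135/(-403533))) - 1001121 = (248 - (420641*(-1/737117) + 240135*(-1/403533))) - 1001121 = (248 - (-420641/737117 - 80045/134511)) - 1001121 = (248 - 1*(-115583371816/99150344787)) - 1001121 = (248 + 115583371816/99150344787) - 1001121 = 24704868878992/99150344787 - 1001121 = -99236787454627235/99150344787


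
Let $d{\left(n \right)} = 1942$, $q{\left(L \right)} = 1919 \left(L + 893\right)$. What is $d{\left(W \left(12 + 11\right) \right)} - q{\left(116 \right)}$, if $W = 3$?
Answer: $-1934329$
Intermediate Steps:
$q{\left(L \right)} = 1713667 + 1919 L$ ($q{\left(L \right)} = 1919 \left(893 + L\right) = 1713667 + 1919 L$)
$d{\left(W \left(12 + 11\right) \right)} - q{\left(116 \right)} = 1942 - \left(1713667 + 1919 \cdot 116\right) = 1942 - \left(1713667 + 222604\right) = 1942 - 1936271 = -1934329$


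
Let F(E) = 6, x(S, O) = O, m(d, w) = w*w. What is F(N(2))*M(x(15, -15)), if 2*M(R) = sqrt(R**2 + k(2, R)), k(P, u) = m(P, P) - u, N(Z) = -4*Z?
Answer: 6*sqrt(61) ≈ 46.862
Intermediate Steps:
m(d, w) = w**2
k(P, u) = P**2 - u
M(R) = sqrt(4 + R**2 - R)/2 (M(R) = sqrt(R**2 + (2**2 - R))/2 = sqrt(R**2 + (4 - R))/2 = sqrt(4 + R**2 - R)/2)
F(N(2))*M(x(15, -15)) = 6*(sqrt(4 + (-15)**2 - 1*(-15))/2) = 6*(sqrt(4 + 225 + 15)/2) = 6*(sqrt(244)/2) = 6*((2*sqrt(61))/2) = 6*sqrt(61)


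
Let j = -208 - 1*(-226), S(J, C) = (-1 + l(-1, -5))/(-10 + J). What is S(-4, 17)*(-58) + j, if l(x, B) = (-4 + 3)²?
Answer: 18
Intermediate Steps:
l(x, B) = 1 (l(x, B) = (-1)² = 1)
S(J, C) = 0 (S(J, C) = (-1 + 1)/(-10 + J) = 0/(-10 + J) = 0)
j = 18 (j = -208 + 226 = 18)
S(-4, 17)*(-58) + j = 0*(-58) + 18 = 0 + 18 = 18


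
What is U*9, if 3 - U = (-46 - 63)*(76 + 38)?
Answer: 111861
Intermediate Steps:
U = 12429 (U = 3 - (-46 - 63)*(76 + 38) = 3 - (-109)*114 = 3 - 1*(-12426) = 3 + 12426 = 12429)
U*9 = 12429*9 = 111861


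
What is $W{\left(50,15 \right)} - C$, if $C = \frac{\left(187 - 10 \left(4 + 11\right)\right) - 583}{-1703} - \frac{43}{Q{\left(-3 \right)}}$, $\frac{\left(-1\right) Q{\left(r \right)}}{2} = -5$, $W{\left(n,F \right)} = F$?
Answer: $\frac{24863}{1310} \approx 18.979$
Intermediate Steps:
$Q{\left(r \right)} = 10$ ($Q{\left(r \right)} = \left(-2\right) \left(-5\right) = 10$)
$C = - \frac{5213}{1310}$ ($C = \frac{\left(187 - 10 \left(4 + 11\right)\right) - 583}{-1703} - \frac{43}{10} = \left(\left(187 - 150\right) - 583\right) \left(- \frac{1}{1703}\right) - \frac{43}{10} = \left(37 - 583\right) \left(- \frac{1}{1703}\right) - \frac{43}{10} = \left(-546\right) \left(- \frac{1}{1703}\right) - \frac{43}{10} = \frac{42}{131} - \frac{43}{10} = - \frac{5213}{1310} \approx -3.9794$)
$W{\left(50,15 \right)} - C = 15 - - \frac{5213}{1310} = 15 + \frac{5213}{1310} = \frac{24863}{1310}$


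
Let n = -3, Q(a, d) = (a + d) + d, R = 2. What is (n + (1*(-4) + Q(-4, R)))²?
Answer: 49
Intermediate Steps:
Q(a, d) = a + 2*d
(n + (1*(-4) + Q(-4, R)))² = (-3 + (1*(-4) + (-4 + 2*2)))² = (-3 + (-4 + (-4 + 4)))² = (-3 + (-4 + 0))² = (-3 - 4)² = (-7)² = 49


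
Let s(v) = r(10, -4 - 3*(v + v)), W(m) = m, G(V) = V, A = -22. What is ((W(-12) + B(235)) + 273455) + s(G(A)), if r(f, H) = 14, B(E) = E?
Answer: 273692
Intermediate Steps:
s(v) = 14
((W(-12) + B(235)) + 273455) + s(G(A)) = ((-12 + 235) + 273455) + 14 = (223 + 273455) + 14 = 273678 + 14 = 273692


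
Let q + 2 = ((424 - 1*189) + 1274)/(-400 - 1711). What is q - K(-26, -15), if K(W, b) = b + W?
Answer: 80820/2111 ≈ 38.285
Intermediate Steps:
K(W, b) = W + b
q = -5731/2111 (q = -2 + ((424 - 1*189) + 1274)/(-400 - 1711) = -2 + ((424 - 189) + 1274)/(-2111) = -2 + (235 + 1274)*(-1/2111) = -2 + 1509*(-1/2111) = -2 - 1509/2111 = -5731/2111 ≈ -2.7148)
q - K(-26, -15) = -5731/2111 - (-26 - 15) = -5731/2111 - 1*(-41) = -5731/2111 + 41 = 80820/2111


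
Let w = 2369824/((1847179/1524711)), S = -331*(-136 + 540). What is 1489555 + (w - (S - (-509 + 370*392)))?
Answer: 6878758228854/1847179 ≈ 3.7239e+6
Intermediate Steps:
S = -133724 (S = -331*404 = -133724)
w = 3613296720864/1847179 (w = 2369824/((1847179*(1/1524711))) = 2369824/(1847179/1524711) = 2369824*(1524711/1847179) = 3613296720864/1847179 ≈ 1.9561e+6)
1489555 + (w - (S - (-509 + 370*392))) = 1489555 + (3613296720864/1847179 - (-133724 - (-509 + 370*392))) = 1489555 + (3613296720864/1847179 - (-133724 - (-509 + 145040))) = 1489555 + (3613296720864/1847179 - (-133724 - 1*144531)) = 1489555 + (3613296720864/1847179 - (-133724 - 144531)) = 1489555 + (3613296720864/1847179 - 1*(-278255)) = 1489555 + (3613296720864/1847179 + 278255) = 1489555 + 4127283513509/1847179 = 6878758228854/1847179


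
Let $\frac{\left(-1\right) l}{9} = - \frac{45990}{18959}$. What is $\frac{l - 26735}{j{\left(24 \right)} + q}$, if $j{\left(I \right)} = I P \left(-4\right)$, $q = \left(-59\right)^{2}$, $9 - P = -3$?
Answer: $- \frac{506454955}{44155511} \approx -11.47$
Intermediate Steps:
$P = 12$ ($P = 9 - -3 = 9 + 3 = 12$)
$l = \frac{413910}{18959}$ ($l = - 9 \left(- \frac{45990}{18959}\right) = - 9 \left(\left(-45990\right) \frac{1}{18959}\right) = \left(-9\right) \left(- \frac{45990}{18959}\right) = \frac{413910}{18959} \approx 21.832$)
$q = 3481$
$j{\left(I \right)} = - 48 I$ ($j{\left(I \right)} = I 12 \left(-4\right) = 12 I \left(-4\right) = - 48 I$)
$\frac{l - 26735}{j{\left(24 \right)} + q} = \frac{\frac{413910}{18959} - 26735}{\left(-48\right) 24 + 3481} = - \frac{506454955}{18959 \left(-1152 + 3481\right)} = - \frac{506454955}{18959 \cdot 2329} = \left(- \frac{506454955}{18959}\right) \frac{1}{2329} = - \frac{506454955}{44155511}$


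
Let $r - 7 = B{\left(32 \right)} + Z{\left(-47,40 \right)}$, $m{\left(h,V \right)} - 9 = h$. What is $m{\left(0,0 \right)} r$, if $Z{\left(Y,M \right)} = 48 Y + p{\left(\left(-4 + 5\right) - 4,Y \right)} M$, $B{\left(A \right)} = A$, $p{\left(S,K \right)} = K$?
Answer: $-36873$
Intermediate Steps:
$m{\left(h,V \right)} = 9 + h$
$Z{\left(Y,M \right)} = 48 Y + M Y$ ($Z{\left(Y,M \right)} = 48 Y + Y M = 48 Y + M Y$)
$r = -4097$ ($r = 7 + \left(32 - 47 \left(48 + 40\right)\right) = 7 + \left(32 - 4136\right) = 7 - 4104 = -4097$)
$m{\left(0,0 \right)} r = \left(9 + 0\right) \left(-4097\right) = 9 \left(-4097\right) = -36873$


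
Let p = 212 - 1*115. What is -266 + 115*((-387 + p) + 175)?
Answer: -13491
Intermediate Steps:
p = 97 (p = 212 - 115 = 97)
-266 + 115*((-387 + p) + 175) = -266 + 115*((-387 + 97) + 175) = -266 + 115*(-290 + 175) = -266 + 115*(-115) = -266 - 13225 = -13491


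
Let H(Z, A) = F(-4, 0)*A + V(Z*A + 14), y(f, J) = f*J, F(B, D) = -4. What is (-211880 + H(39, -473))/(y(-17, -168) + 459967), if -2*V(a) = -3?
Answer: -419973/925646 ≈ -0.45371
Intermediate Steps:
V(a) = 3/2 (V(a) = -½*(-3) = 3/2)
y(f, J) = J*f
H(Z, A) = 3/2 - 4*A (H(Z, A) = -4*A + 3/2 = 3/2 - 4*A)
(-211880 + H(39, -473))/(y(-17, -168) + 459967) = (-211880 + (3/2 - 4*(-473)))/(-168*(-17) + 459967) = (-211880 + (3/2 + 1892))/(2856 + 459967) = (-211880 + 3787/2)/462823 = -419973/2*1/462823 = -419973/925646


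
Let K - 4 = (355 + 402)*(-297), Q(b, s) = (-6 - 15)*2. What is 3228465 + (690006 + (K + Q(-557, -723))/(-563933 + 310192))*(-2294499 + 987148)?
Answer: -228894164720250298/253741 ≈ -9.0208e+11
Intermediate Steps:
Q(b, s) = -42 (Q(b, s) = -21*2 = -42)
K = -224825 (K = 4 + (355 + 402)*(-297) = 4 + 757*(-297) = 4 - 224829 = -224825)
3228465 + (690006 + (K + Q(-557, -723))/(-563933 + 310192))*(-2294499 + 987148) = 3228465 + (690006 + (-224825 - 42)/(-563933 + 310192))*(-2294499 + 987148) = 3228465 + (690006 - 224867/(-253741))*(-1307351) = 3228465 + (690006 - 224867*(-1/253741))*(-1307351) = 3228465 + (690006 + 224867/253741)*(-1307351) = 3228465 + (175083037313/253741)*(-1307351) = 3228465 - 228894983914187863/253741 = -228894164720250298/253741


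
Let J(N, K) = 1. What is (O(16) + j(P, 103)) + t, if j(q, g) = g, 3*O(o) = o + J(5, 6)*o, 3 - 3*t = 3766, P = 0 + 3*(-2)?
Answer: -3422/3 ≈ -1140.7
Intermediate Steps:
P = -6 (P = 0 - 6 = -6)
t = -3763/3 (t = 1 - ⅓*3766 = 1 - 3766/3 = -3763/3 ≈ -1254.3)
O(o) = 2*o/3 (O(o) = (o + 1*o)/3 = (o + o)/3 = (2*o)/3 = 2*o/3)
(O(16) + j(P, 103)) + t = ((⅔)*16 + 103) - 3763/3 = (32/3 + 103) - 3763/3 = 341/3 - 3763/3 = -3422/3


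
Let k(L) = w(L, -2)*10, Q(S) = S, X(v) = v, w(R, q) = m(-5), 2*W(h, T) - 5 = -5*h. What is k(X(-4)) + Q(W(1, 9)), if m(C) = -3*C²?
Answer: -750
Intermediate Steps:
W(h, T) = 5/2 - 5*h/2 (W(h, T) = 5/2 + (-5*h)/2 = 5/2 - 5*h/2)
w(R, q) = -75 (w(R, q) = -3*(-5)² = -3*25 = -75)
k(L) = -750 (k(L) = -75*10 = -750)
k(X(-4)) + Q(W(1, 9)) = -750 + (5/2 - 5/2*1) = -750 + (5/2 - 5/2) = -750 + 0 = -750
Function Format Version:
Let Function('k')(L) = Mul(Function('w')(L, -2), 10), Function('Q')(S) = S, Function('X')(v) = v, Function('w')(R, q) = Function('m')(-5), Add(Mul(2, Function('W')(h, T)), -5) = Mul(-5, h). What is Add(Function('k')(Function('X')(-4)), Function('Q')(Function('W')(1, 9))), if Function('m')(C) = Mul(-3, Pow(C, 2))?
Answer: -750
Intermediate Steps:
Function('W')(h, T) = Add(Rational(5, 2), Mul(Rational(-5, 2), h)) (Function('W')(h, T) = Add(Rational(5, 2), Mul(Rational(1, 2), Mul(-5, h))) = Add(Rational(5, 2), Mul(Rational(-5, 2), h)))
Function('w')(R, q) = -75 (Function('w')(R, q) = Mul(-3, Pow(-5, 2)) = Mul(-3, 25) = -75)
Function('k')(L) = -750 (Function('k')(L) = Mul(-75, 10) = -750)
Add(Function('k')(Function('X')(-4)), Function('Q')(Function('W')(1, 9))) = Add(-750, Add(Rational(5, 2), Mul(Rational(-5, 2), 1))) = Add(-750, Add(Rational(5, 2), Rational(-5, 2))) = Add(-750, 0) = -750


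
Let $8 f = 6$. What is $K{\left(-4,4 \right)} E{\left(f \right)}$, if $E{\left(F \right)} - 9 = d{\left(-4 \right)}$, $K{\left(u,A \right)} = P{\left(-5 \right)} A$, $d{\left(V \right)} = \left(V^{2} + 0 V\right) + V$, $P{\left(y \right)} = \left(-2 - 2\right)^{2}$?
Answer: $1344$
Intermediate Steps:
$f = \frac{3}{4}$ ($f = \frac{1}{8} \cdot 6 = \frac{3}{4} \approx 0.75$)
$P{\left(y \right)} = 16$ ($P{\left(y \right)} = \left(-4\right)^{2} = 16$)
$d{\left(V \right)} = V + V^{2}$ ($d{\left(V \right)} = \left(V^{2} + 0\right) + V = V^{2} + V = V + V^{2}$)
$K{\left(u,A \right)} = 16 A$
$E{\left(F \right)} = 21$ ($E{\left(F \right)} = 9 - 4 \left(1 - 4\right) = 9 - -12 = 9 + 12 = 21$)
$K{\left(-4,4 \right)} E{\left(f \right)} = 16 \cdot 4 \cdot 21 = 64 \cdot 21 = 1344$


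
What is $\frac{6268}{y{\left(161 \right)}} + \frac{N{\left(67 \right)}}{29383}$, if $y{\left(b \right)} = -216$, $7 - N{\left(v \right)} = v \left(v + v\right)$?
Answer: $- \frac{46527595}{1586682} \approx -29.324$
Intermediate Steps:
$N{\left(v \right)} = 7 - 2 v^{2}$ ($N{\left(v \right)} = 7 - v \left(v + v\right) = 7 - v 2 v = 7 - 2 v^{2}$)
$\frac{6268}{y{\left(161 \right)}} + \frac{N{\left(67 \right)}}{29383} = \frac{6268}{-216} + \frac{7 - 2 \cdot 67^{2}}{29383} = 6268 \left(- \frac{1}{216}\right) + \left(7 - 8978\right) \frac{1}{29383} = - \frac{1567}{54} + \left(7 - 8978\right) \frac{1}{29383} = - \frac{1567}{54} - \frac{8971}{29383} = - \frac{46527595}{1586682}$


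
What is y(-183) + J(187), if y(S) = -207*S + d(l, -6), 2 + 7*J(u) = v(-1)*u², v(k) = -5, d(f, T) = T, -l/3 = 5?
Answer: 90278/7 ≈ 12897.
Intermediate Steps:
l = -15 (l = -3*5 = -15)
J(u) = -2/7 - 5*u²/7 (J(u) = -2/7 + (-5*u²)/7 = -2/7 - 5*u²/7)
y(S) = -6 - 207*S (y(S) = -207*S - 6 = -6 - 207*S)
y(-183) + J(187) = (-6 - 207*(-183)) + (-2/7 - 5/7*187²) = (-6 + 37881) + (-2/7 - 5/7*34969) = 37875 + (-2/7 - 174845/7) = 37875 - 174847/7 = 90278/7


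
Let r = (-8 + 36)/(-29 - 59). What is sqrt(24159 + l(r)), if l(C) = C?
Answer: sqrt(11692802)/22 ≈ 155.43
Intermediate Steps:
r = -7/22 (r = 28/(-88) = 28*(-1/88) = -7/22 ≈ -0.31818)
sqrt(24159 + l(r)) = sqrt(24159 - 7/22) = sqrt(531491/22) = sqrt(11692802)/22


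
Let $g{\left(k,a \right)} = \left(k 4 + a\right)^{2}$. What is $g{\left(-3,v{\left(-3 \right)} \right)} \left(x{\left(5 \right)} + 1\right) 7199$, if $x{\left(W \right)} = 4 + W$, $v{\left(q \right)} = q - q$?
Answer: $10366560$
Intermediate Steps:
$v{\left(q \right)} = 0$
$g{\left(k,a \right)} = \left(a + 4 k\right)^{2}$ ($g{\left(k,a \right)} = \left(4 k + a\right)^{2} = \left(a + 4 k\right)^{2}$)
$g{\left(-3,v{\left(-3 \right)} \right)} \left(x{\left(5 \right)} + 1\right) 7199 = \left(0 + 4 \left(-3\right)\right)^{2} \left(\left(4 + 5\right) + 1\right) 7199 = \left(0 - 12\right)^{2} \left(9 + 1\right) 7199 = \left(-12\right)^{2} \cdot 10 \cdot 7199 = 144 \cdot 10 \cdot 7199 = 1440 \cdot 7199 = 10366560$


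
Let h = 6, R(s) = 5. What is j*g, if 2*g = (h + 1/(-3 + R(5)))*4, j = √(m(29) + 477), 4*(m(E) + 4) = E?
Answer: 13*√1921/2 ≈ 284.89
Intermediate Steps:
m(E) = -4 + E/4
j = √1921/2 (j = √((-4 + (¼)*29) + 477) = √((-4 + 29/4) + 477) = √(13/4 + 477) = √(1921/4) = √1921/2 ≈ 21.915)
g = 13 (g = ((6 + 1/(-3 + 5))*4)/2 = ((6 + 1/2)*4)/2 = ((6 + ½)*4)/2 = ((13/2)*4)/2 = (½)*26 = 13)
j*g = (√1921/2)*13 = 13*√1921/2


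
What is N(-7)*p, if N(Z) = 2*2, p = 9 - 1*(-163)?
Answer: 688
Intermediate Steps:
p = 172 (p = 9 + 163 = 172)
N(Z) = 4
N(-7)*p = 4*172 = 688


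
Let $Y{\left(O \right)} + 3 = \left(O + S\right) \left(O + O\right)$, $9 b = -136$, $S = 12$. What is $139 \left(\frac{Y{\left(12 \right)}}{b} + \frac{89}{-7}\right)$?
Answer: $- \frac{6700217}{952} \approx -7038.0$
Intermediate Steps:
$b = - \frac{136}{9}$ ($b = \frac{1}{9} \left(-136\right) = - \frac{136}{9} \approx -15.111$)
$Y{\left(O \right)} = -3 + 2 O \left(12 + O\right)$ ($Y{\left(O \right)} = -3 + \left(O + 12\right) \left(O + O\right) = -3 + \left(12 + O\right) 2 O = -3 + 2 O \left(12 + O\right)$)
$139 \left(\frac{Y{\left(12 \right)}}{b} + \frac{89}{-7}\right) = 139 \left(\frac{-3 + 2 \cdot 12^{2} + 24 \cdot 12}{- \frac{136}{9}} + \frac{89}{-7}\right) = 139 \left(\left(-3 + 2 \cdot 144 + 288\right) \left(- \frac{9}{136}\right) + 89 \left(- \frac{1}{7}\right)\right) = 139 \left(\left(-3 + 288 + 288\right) \left(- \frac{9}{136}\right) - \frac{89}{7}\right) = 139 \left(573 \left(- \frac{9}{136}\right) - \frac{89}{7}\right) = 139 \left(- \frac{5157}{136} - \frac{89}{7}\right) = 139 \left(- \frac{48203}{952}\right) = - \frac{6700217}{952}$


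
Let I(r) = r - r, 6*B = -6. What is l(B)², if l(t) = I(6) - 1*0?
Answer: 0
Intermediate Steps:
B = -1 (B = (⅙)*(-6) = -1)
I(r) = 0
l(t) = 0 (l(t) = 0 - 1*0 = 0 + 0 = 0)
l(B)² = 0² = 0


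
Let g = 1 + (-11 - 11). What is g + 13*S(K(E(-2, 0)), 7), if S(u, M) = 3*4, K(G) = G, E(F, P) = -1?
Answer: 135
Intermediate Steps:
g = -21 (g = 1 - 22 = -21)
S(u, M) = 12
g + 13*S(K(E(-2, 0)), 7) = -21 + 13*12 = -21 + 156 = 135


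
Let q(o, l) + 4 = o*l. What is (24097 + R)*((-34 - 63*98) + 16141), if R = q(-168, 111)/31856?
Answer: 173289172035/724 ≈ 2.3935e+8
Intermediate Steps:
q(o, l) = -4 + l*o (q(o, l) = -4 + o*l = -4 + l*o)
R = -4663/7964 (R = (-4 + 111*(-168))/31856 = (-4 - 18648)*(1/31856) = -18652*1/31856 = -4663/7964 ≈ -0.58551)
(24097 + R)*((-34 - 63*98) + 16141) = (24097 - 4663/7964)*((-34 - 63*98) + 16141) = 191903845*((-34 - 6174) + 16141)/7964 = 191903845*(-6208 + 16141)/7964 = (191903845/7964)*9933 = 173289172035/724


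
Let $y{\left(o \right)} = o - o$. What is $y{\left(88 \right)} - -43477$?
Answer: $43477$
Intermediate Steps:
$y{\left(o \right)} = 0$
$y{\left(88 \right)} - -43477 = 0 - -43477 = 0 + 43477 = 43477$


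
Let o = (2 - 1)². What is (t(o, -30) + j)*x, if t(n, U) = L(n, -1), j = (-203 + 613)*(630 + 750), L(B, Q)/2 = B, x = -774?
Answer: -437930748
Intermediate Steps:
L(B, Q) = 2*B
j = 565800 (j = 410*1380 = 565800)
o = 1 (o = 1² = 1)
t(n, U) = 2*n
(t(o, -30) + j)*x = (2*1 + 565800)*(-774) = (2 + 565800)*(-774) = 565802*(-774) = -437930748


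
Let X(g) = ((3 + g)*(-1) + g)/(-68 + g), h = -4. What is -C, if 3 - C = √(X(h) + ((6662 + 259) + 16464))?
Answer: -3 + √3367446/12 ≈ 149.92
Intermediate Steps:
X(g) = -3/(-68 + g) (X(g) = ((-3 - g) + g)/(-68 + g) = -3/(-68 + g))
C = 3 - √3367446/12 (C = 3 - √(-3/(-68 - 4) + ((6662 + 259) + 16464)) = 3 - √(-3/(-72) + (6921 + 16464)) = 3 - √(-3*(-1/72) + 23385) = 3 - √(1/24 + 23385) = 3 - √(561241/24) = 3 - √3367446/12 ≈ -149.92)
-C = -(3 - √3367446/12) = -3 + √3367446/12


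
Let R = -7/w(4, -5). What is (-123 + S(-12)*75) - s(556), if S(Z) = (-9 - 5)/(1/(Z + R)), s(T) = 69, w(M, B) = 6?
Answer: 13633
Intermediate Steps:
R = -7/6 ≈ -1.1667
S(Z) = 49/3 - 14*Z (S(Z) = (-9 - 5)/(1/(Z - 7/6)) = -(-49/3 + 14*Z) = -14*(-7/6 + Z) = 49/3 - 14*Z)
(-123 + S(-12)*75) - s(556) = (-123 + (49/3 - 14*(-12))*75) - 1*69 = (-123 + (49/3 + 168)*75) - 69 = (-123 + (553/3)*75) - 69 = (-123 + 13825) - 69 = 13702 - 69 = 13633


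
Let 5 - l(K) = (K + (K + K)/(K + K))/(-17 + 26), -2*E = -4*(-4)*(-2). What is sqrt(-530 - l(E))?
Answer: I*sqrt(4798)/3 ≈ 23.089*I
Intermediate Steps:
E = 16 (E = -(-4*(-4))*(-2)/2 = -8*(-2) = -1/2*(-32) = 16)
l(K) = 44/9 - K/9 (l(K) = 5 - (K + (K + K)/(K + K))/(-17 + 26) = 5 - (K + (2*K)/((2*K)))/9 = 5 - (K + (2*K)*(1/(2*K)))/9 = 5 - (K + 1)/9 = 5 - (1 + K)/9 = 5 - (1/9 + K/9) = 5 + (-1/9 - K/9) = 44/9 - K/9)
sqrt(-530 - l(E)) = sqrt(-530 - (44/9 - 1/9*16)) = sqrt(-530 - (44/9 - 16/9)) = sqrt(-530 - 1*28/9) = sqrt(-530 - 28/9) = sqrt(-4798/9) = I*sqrt(4798)/3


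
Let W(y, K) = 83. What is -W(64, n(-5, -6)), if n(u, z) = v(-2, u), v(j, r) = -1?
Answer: -83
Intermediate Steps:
n(u, z) = -1
-W(64, n(-5, -6)) = -1*83 = -83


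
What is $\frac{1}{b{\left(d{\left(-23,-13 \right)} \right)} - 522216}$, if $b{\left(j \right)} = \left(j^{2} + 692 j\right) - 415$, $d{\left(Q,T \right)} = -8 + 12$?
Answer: $- \frac{1}{519847} \approx -1.9236 \cdot 10^{-6}$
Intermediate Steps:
$d{\left(Q,T \right)} = 4$
$b{\left(j \right)} = -415 + j^{2} + 692 j$
$\frac{1}{b{\left(d{\left(-23,-13 \right)} \right)} - 522216} = \frac{1}{\left(-415 + 4^{2} + 692 \cdot 4\right) - 522216} = \frac{1}{\left(-415 + 16 + 2768\right) - 522216} = \frac{1}{2369 - 522216} = \frac{1}{-519847} = - \frac{1}{519847}$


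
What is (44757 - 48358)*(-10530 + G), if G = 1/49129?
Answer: 1862899456769/49129 ≈ 3.7919e+7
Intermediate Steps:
G = 1/49129 ≈ 2.0355e-5
(44757 - 48358)*(-10530 + G) = (44757 - 48358)*(-10530 + 1/49129) = -3601*(-517328369/49129) = 1862899456769/49129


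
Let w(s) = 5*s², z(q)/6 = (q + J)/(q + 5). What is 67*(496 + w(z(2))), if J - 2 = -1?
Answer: 1736908/49 ≈ 35447.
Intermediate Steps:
J = 1 (J = 2 - 1 = 1)
z(q) = 6*(1 + q)/(5 + q) (z(q) = 6*((q + 1)/(q + 5)) = 6*((1 + q)/(5 + q)) = 6*(1 + q)/(5 + q))
67*(496 + w(z(2))) = 67*(496 + 5*(6*(1 + 2)/(5 + 2))²) = 67*(496 + 5*(6*3/7)²) = 67*(496 + 5*(6*(⅐)*3)²) = 67*(496 + 5*(18/7)²) = 67*(496 + 5*(324/49)) = 67*(496 + 1620/49) = 67*(25924/49) = 1736908/49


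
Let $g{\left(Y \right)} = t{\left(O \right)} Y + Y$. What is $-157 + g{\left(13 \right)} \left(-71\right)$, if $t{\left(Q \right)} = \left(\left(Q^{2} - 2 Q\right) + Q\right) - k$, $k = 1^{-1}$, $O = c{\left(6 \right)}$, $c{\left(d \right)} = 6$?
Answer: $-27847$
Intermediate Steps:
$O = 6$
$k = 1$
$t{\left(Q \right)} = -1 + Q^{2} - Q$ ($t{\left(Q \right)} = \left(\left(Q^{2} - 2 Q\right) + Q\right) - 1 = \left(Q^{2} - Q\right) - 1 = -1 + Q^{2} - Q$)
$g{\left(Y \right)} = 30 Y$ ($g{\left(Y \right)} = \left(-1 + 6^{2} - 6\right) Y + Y = \left(-1 + 36 - 6\right) Y + Y = 29 Y + Y = 30 Y$)
$-157 + g{\left(13 \right)} \left(-71\right) = -157 + 30 \cdot 13 \left(-71\right) = -157 + 390 \left(-71\right) = -157 - 27690 = -27847$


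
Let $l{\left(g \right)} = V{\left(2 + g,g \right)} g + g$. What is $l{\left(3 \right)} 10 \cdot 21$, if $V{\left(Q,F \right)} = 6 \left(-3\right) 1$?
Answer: $-10710$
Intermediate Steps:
$V{\left(Q,F \right)} = -18$ ($V{\left(Q,F \right)} = \left(-18\right) 1 = -18$)
$l{\left(g \right)} = - 17 g$ ($l{\left(g \right)} = - 18 g + g = - 17 g$)
$l{\left(3 \right)} 10 \cdot 21 = \left(-17\right) 3 \cdot 10 \cdot 21 = \left(-51\right) 10 \cdot 21 = \left(-510\right) 21 = -10710$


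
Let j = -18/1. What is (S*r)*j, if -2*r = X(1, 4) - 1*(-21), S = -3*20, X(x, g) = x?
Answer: -11880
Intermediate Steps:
S = -60
j = -18 (j = -18*1 = -18)
r = -11 (r = -(1 - 1*(-21))/2 = -(1 + 21)/2 = -½*22 = -11)
(S*r)*j = -60*(-11)*(-18) = 660*(-18) = -11880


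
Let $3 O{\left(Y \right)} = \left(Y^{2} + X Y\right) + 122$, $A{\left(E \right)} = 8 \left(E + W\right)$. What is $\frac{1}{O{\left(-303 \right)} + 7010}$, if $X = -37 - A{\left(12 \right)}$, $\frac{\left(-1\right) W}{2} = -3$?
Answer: $\frac{3}{167804} \approx 1.7878 \cdot 10^{-5}$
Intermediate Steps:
$W = 6$ ($W = \left(-2\right) \left(-3\right) = 6$)
$A{\left(E \right)} = 48 + 8 E$ ($A{\left(E \right)} = 8 \left(E + 6\right) = 8 \left(6 + E\right) = 48 + 8 E$)
$X = -181$ ($X = -37 - \left(48 + 8 \cdot 12\right) = -37 - \left(48 + 96\right) = -37 - 144 = -181$)
$O{\left(Y \right)} = \frac{122}{3} - \frac{181 Y}{3} + \frac{Y^{2}}{3}$ ($O{\left(Y \right)} = \frac{\left(Y^{2} - 181 Y\right) + 122}{3} = \frac{122 + Y^{2} - 181 Y}{3} = \frac{122}{3} - \frac{181 Y}{3} + \frac{Y^{2}}{3}$)
$\frac{1}{O{\left(-303 \right)} + 7010} = \frac{1}{\left(\frac{122}{3} - -18281 + \frac{\left(-303\right)^{2}}{3}\right) + 7010} = \frac{1}{\left(\frac{122}{3} + 18281 + \frac{1}{3} \cdot 91809\right) + 7010} = \frac{1}{\left(\frac{122}{3} + 18281 + 30603\right) + 7010} = \frac{1}{\frac{146774}{3} + 7010} = \frac{1}{\frac{167804}{3}} = \frac{3}{167804}$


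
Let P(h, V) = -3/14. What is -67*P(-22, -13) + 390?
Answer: 5661/14 ≈ 404.36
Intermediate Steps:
P(h, V) = -3/14 (P(h, V) = -3*1/14 = -3/14)
-67*P(-22, -13) + 390 = -67*(-3/14) + 390 = 201/14 + 390 = 5661/14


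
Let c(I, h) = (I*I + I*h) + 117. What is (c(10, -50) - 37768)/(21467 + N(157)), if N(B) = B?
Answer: -38051/21624 ≈ -1.7597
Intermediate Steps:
c(I, h) = 117 + I**2 + I*h (c(I, h) = (I**2 + I*h) + 117 = 117 + I**2 + I*h)
(c(10, -50) - 37768)/(21467 + N(157)) = ((117 + 10**2 + 10*(-50)) - 37768)/(21467 + 157) = ((117 + 100 - 500) - 37768)/21624 = (-283 - 37768)*(1/21624) = -38051*1/21624 = -38051/21624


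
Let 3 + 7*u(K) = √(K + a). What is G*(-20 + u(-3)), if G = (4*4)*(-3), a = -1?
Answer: 6864/7 - 96*I/7 ≈ 980.57 - 13.714*I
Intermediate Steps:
G = -48 (G = 16*(-3) = -48)
u(K) = -3/7 + √(-1 + K)/7 (u(K) = -3/7 + √(K - 1)/7 = -3/7 + √(-1 + K)/7)
G*(-20 + u(-3)) = -48*(-20 + (-3/7 + √(-1 - 3)/7)) = -48*(-20 + (-3/7 + √(-4)/7)) = -48*(-20 + (-3/7 + (2*I)/7)) = -48*(-20 + (-3/7 + 2*I/7)) = -48*(-143/7 + 2*I/7) = 6864/7 - 96*I/7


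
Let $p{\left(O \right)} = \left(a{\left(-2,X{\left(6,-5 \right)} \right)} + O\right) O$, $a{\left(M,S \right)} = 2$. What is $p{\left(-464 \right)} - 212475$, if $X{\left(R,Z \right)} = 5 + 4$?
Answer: $1893$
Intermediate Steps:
$X{\left(R,Z \right)} = 9$
$p{\left(O \right)} = O \left(2 + O\right)$ ($p{\left(O \right)} = \left(2 + O\right) O = O \left(2 + O\right)$)
$p{\left(-464 \right)} - 212475 = - 464 \left(2 - 464\right) - 212475 = \left(-464\right) \left(-462\right) - 212475 = 214368 - 212475 = 1893$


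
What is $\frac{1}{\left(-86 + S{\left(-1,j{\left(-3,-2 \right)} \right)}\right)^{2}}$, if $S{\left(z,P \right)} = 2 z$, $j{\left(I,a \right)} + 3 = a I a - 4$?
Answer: $\frac{1}{7744} \approx 0.00012913$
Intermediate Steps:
$j{\left(I,a \right)} = -7 + I a^{2}$ ($j{\left(I,a \right)} = -3 + \left(a I a - 4\right) = -3 + \left(I a a - 4\right) = -3 + \left(I a^{2} - 4\right) = -3 + \left(-4 + I a^{2}\right) = -7 + I a^{2}$)
$\frac{1}{\left(-86 + S{\left(-1,j{\left(-3,-2 \right)} \right)}\right)^{2}} = \frac{1}{\left(-86 + 2 \left(-1\right)\right)^{2}} = \frac{1}{\left(-86 - 2\right)^{2}} = \frac{1}{\left(-88\right)^{2}} = \frac{1}{7744}$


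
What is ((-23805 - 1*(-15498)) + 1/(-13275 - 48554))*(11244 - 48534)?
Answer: 19152647564160/61829 ≈ 3.0977e+8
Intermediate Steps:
((-23805 - 1*(-15498)) + 1/(-13275 - 48554))*(11244 - 48534) = ((-23805 + 15498) + 1/(-61829))*(-37290) = (-8307 - 1/61829)*(-37290) = -513613504/61829*(-37290) = 19152647564160/61829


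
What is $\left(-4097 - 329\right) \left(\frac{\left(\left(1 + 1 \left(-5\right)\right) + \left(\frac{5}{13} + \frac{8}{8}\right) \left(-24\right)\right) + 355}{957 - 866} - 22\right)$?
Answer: $\frac{96907270}{1183} \approx 81917.0$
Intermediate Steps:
$\left(-4097 - 329\right) \left(\frac{\left(\left(1 + 1 \left(-5\right)\right) + \left(\frac{5}{13} + \frac{8}{8}\right) \left(-24\right)\right) + 355}{957 - 866} - 22\right) = - 4426 \left(\frac{\left(\left(1 - 5\right) + \left(5 \cdot \frac{1}{13} + 8 \cdot \frac{1}{8}\right) \left(-24\right)\right) + 355}{91} - 22\right) = - 4426 \left(\left(\left(-4 + \left(\frac{5}{13} + 1\right) \left(-24\right)\right) + 355\right) \frac{1}{91} - 22\right) = - 4426 \left(\left(\left(-4 + \frac{18}{13} \left(-24\right)\right) + 355\right) \frac{1}{91} - 22\right) = - 4426 \left(\left(\left(-4 - \frac{432}{13}\right) + 355\right) \frac{1}{91} - 22\right) = - 4426 \left(\left(- \frac{484}{13} + 355\right) \frac{1}{91} - 22\right) = - 4426 \left(\frac{4131}{13} \cdot \frac{1}{91} - 22\right) = - 4426 \left(\frac{4131}{1183} - 22\right) = \left(-4426\right) \left(- \frac{21895}{1183}\right) = \frac{96907270}{1183}$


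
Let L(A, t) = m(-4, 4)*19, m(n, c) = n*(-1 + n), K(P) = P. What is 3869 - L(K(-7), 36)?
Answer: 3489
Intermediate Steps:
L(A, t) = 380 (L(A, t) = -4*(-1 - 4)*19 = -4*(-5)*19 = 20*19 = 380)
3869 - L(K(-7), 36) = 3869 - 1*380 = 3869 - 380 = 3489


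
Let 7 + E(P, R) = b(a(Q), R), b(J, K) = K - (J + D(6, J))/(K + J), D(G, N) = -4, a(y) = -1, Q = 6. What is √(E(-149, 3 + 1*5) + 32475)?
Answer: 83*√231/7 ≈ 180.21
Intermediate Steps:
b(J, K) = K - (-4 + J)/(J + K) (b(J, K) = K - (J - 4)/(K + J) = K - (-4 + J)/(J + K))
E(P, R) = -7 + (5 + R² - R)/(-1 + R) (E(P, R) = -7 + (4 + R² - 1*(-1) - R)/(-1 + R) = -7 + (4 + R² + 1 - R)/(-1 + R) = -7 + (5 + R² - R)/(-1 + R))
√(E(-149, 3 + 1*5) + 32475) = √((12 + (3 + 1*5)² - 8*(3 + 1*5))/(-1 + (3 + 1*5)) + 32475) = √((12 + (3 + 5)² - 8*(3 + 5))/(-1 + (3 + 5)) + 32475) = √((12 + 8² - 8*8)/(-1 + 8) + 32475) = √((12 + 64 - 64)/7 + 32475) = √((⅐)*12 + 32475) = √(12/7 + 32475) = √(227337/7) = 83*√231/7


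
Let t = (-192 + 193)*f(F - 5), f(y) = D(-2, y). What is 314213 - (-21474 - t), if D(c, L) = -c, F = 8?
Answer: 335689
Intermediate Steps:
f(y) = 2 (f(y) = -1*(-2) = 2)
t = 2 (t = (-192 + 193)*2 = 1*2 = 2)
314213 - (-21474 - t) = 314213 - (-21474 - 1*2) = 314213 - (-21474 - 2) = 314213 - 1*(-21476) = 314213 + 21476 = 335689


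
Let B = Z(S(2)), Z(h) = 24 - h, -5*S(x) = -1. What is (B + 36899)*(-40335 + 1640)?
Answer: -1428727746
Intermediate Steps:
S(x) = ⅕ (S(x) = -⅕*(-1) = ⅕)
B = 119/5 (B = 24 - 1*⅕ = 24 - ⅕ = 119/5 ≈ 23.800)
(B + 36899)*(-40335 + 1640) = (119/5 + 36899)*(-40335 + 1640) = (184614/5)*(-38695) = -1428727746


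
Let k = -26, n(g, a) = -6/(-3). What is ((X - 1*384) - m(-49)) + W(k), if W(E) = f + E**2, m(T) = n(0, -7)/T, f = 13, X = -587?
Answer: -13816/49 ≈ -281.96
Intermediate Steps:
n(g, a) = 2 (n(g, a) = -6*(-1/3) = 2)
m(T) = 2/T
W(E) = 13 + E**2
((X - 1*384) - m(-49)) + W(k) = ((-587 - 1*384) - 2/(-49)) + (13 + (-26)**2) = ((-587 - 384) - 2*(-1)/49) + (13 + 676) = (-971 - 1*(-2/49)) + 689 = (-971 + 2/49) + 689 = -47577/49 + 689 = -13816/49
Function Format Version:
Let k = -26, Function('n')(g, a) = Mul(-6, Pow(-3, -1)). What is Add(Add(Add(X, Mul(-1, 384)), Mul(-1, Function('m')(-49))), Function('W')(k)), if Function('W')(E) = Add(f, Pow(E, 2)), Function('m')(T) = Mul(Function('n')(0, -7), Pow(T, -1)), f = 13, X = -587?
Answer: Rational(-13816, 49) ≈ -281.96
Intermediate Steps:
Function('n')(g, a) = 2 (Function('n')(g, a) = Mul(-6, Rational(-1, 3)) = 2)
Function('m')(T) = Mul(2, Pow(T, -1))
Function('W')(E) = Add(13, Pow(E, 2))
Add(Add(Add(X, Mul(-1, 384)), Mul(-1, Function('m')(-49))), Function('W')(k)) = Add(Add(Add(-587, Mul(-1, 384)), Mul(-1, Mul(2, Pow(-49, -1)))), Add(13, Pow(-26, 2))) = Add(Add(Add(-587, -384), Mul(-1, Mul(2, Rational(-1, 49)))), Add(13, 676)) = Add(Add(-971, Mul(-1, Rational(-2, 49))), 689) = Add(Add(-971, Rational(2, 49)), 689) = Add(Rational(-47577, 49), 689) = Rational(-13816, 49)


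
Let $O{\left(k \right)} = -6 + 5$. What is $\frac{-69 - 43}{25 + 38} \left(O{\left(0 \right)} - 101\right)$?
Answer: $\frac{544}{3} \approx 181.33$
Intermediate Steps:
$O{\left(k \right)} = -1$
$\frac{-69 - 43}{25 + 38} \left(O{\left(0 \right)} - 101\right) = \frac{-69 - 43}{25 + 38} \left(-1 - 101\right) = - \frac{112}{63} \left(-102\right) = \left(-112\right) \frac{1}{63} \left(-102\right) = \left(- \frac{16}{9}\right) \left(-102\right) = \frac{544}{3}$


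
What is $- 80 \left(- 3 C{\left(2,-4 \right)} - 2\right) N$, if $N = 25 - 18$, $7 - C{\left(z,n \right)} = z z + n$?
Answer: $12880$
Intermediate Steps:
$C{\left(z,n \right)} = 7 - n - z^{2}$ ($C{\left(z,n \right)} = 7 - \left(z z + n\right) = 7 - \left(z^{2} + n\right) = 7 - \left(n + z^{2}\right) = 7 - n - z^{2}$)
$N = 7$ ($N = 25 - 18 = 7$)
$- 80 \left(- 3 C{\left(2,-4 \right)} - 2\right) N = - 80 \left(- 3 \left(7 - -4 - 2^{2}\right) - 2\right) 7 = - 80 \left(- 3 \left(7 + 4 - 4\right) - 2\right) 7 = - 80 \left(\left(-3\right) 7 - 2\right) 7 = - 80 \left(-21 - 2\right) 7 = \left(-80\right) \left(-23\right) 7 = 1840 \cdot 7 = 12880$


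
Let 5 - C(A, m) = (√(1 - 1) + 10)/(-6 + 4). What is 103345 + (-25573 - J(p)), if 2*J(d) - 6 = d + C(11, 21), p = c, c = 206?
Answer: 77661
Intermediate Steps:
p = 206
C(A, m) = 10 (C(A, m) = 5 - (√(1 - 1) + 10)/(-6 + 4) = 5 - (√0 + 10)/(-2) = 5 - (0 + 10)*(-1)/2 = 5 - 10*(-1)/2 = 5 - 1*(-5) = 5 + 5 = 10)
J(d) = 8 + d/2 (J(d) = 3 + (d + 10)/2 = 3 + (10 + d)/2 = 3 + (5 + d/2) = 8 + d/2)
103345 + (-25573 - J(p)) = 103345 + (-25573 - (8 + (½)*206)) = 103345 + (-25573 - (8 + 103)) = 103345 + (-25573 - 1*111) = 103345 + (-25573 - 111) = 103345 - 25684 = 77661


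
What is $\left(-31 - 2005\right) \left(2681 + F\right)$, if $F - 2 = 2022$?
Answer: $-9579380$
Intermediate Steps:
$F = 2024$ ($F = 2 + 2022 = 2024$)
$\left(-31 - 2005\right) \left(2681 + F\right) = \left(-31 - 2005\right) \left(2681 + 2024\right) = \left(-2036\right) 4705 = -9579380$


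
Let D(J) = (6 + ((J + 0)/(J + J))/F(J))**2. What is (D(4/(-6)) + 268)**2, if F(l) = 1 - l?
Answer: 946731361/10000 ≈ 94673.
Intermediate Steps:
D(J) = (6 + 1/(2*(1 - J)))**2 (D(J) = (6 + ((J + 0)/(J + J))/(1 - J))**2 = (6 + (J/((2*J)))/(1 - J))**2 = (6 + (J*(1/(2*J)))/(1 - J))**2 = (6 + 1/(2*(1 - J)))**2)
(D(4/(-6)) + 268)**2 = ((-13 + 12*(4/(-6)))**2/(4*(-1 + 4/(-6))**2) + 268)**2 = ((-13 + 12*(4*(-1/6)))**2/(4*(-1 + 4*(-1/6))**2) + 268)**2 = ((-13 + 12*(-2/3))**2/(4*(-1 - 2/3)**2) + 268)**2 = ((-13 - 8)**2/(4*(-5/3)**2) + 268)**2 = ((1/4)*(9/25)*(-21)**2 + 268)**2 = ((1/4)*(9/25)*441 + 268)**2 = (3969/100 + 268)**2 = (30769/100)**2 = 946731361/10000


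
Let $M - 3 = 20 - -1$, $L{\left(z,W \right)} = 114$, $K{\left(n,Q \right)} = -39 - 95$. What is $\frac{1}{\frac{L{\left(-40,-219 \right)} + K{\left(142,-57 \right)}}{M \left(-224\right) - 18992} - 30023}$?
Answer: $- \frac{6092}{182900111} \approx -3.3308 \cdot 10^{-5}$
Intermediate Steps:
$K{\left(n,Q \right)} = -134$
$M = 24$ ($M = 3 + \left(20 - -1\right) = 3 + \left(20 + 1\right) = 3 + 21 = 24$)
$\frac{1}{\frac{L{\left(-40,-219 \right)} + K{\left(142,-57 \right)}}{M \left(-224\right) - 18992} - 30023} = \frac{1}{\frac{114 - 134}{24 \left(-224\right) - 18992} - 30023} = \frac{1}{- \frac{20}{-5376 - 18992} - 30023} = \frac{1}{- \frac{20}{-24368} - 30023} = \frac{1}{\left(-20\right) \left(- \frac{1}{24368}\right) - 30023} = \frac{1}{\frac{5}{6092} - 30023} = \frac{1}{- \frac{182900111}{6092}} = - \frac{6092}{182900111}$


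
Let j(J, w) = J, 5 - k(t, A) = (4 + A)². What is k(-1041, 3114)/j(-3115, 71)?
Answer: 9721919/3115 ≈ 3121.0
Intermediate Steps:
k(t, A) = 5 - (4 + A)²
k(-1041, 3114)/j(-3115, 71) = (5 - (4 + 3114)²)/(-3115) = (5 - 1*3118²)*(-1/3115) = (5 - 1*9721924)*(-1/3115) = (5 - 9721924)*(-1/3115) = -9721919*(-1/3115) = 9721919/3115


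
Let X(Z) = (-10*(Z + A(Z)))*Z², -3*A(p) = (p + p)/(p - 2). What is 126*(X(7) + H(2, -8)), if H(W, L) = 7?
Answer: -373674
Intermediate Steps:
A(p) = -2*p/(3*(-2 + p)) (A(p) = -(p + p)/(3*(p - 2)) = -2*p/(3*(-2 + p)))
X(Z) = Z²*(-10*Z + 20*Z/(-6 + 3*Z)) (X(Z) = (-10*(Z - 2*Z/(-6 + 3*Z)))*Z² = (-10*Z + 20*Z/(-6 + 3*Z))*Z² = Z²*(-10*Z + 20*Z/(-6 + 3*Z)))
126*(X(7) + H(2, -8)) = 126*(7³*(80/3 - 10*7)/(-2 + 7) + 7) = 126*(343*(80/3 - 70)/5 + 7) = 126*(343*(⅕)*(-130/3) + 7) = 126*(-8918/3 + 7) = 126*(-8897/3) = -373674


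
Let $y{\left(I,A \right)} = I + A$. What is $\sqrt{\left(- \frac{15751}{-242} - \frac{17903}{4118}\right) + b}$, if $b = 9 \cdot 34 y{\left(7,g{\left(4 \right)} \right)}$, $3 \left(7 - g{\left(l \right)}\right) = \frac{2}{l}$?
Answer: $\frac{\sqrt{2202590356690}}{22649} \approx 65.527$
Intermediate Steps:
$g{\left(l \right)} = 7 - \frac{2}{3 l}$ ($g{\left(l \right)} = 7 - \frac{2 \frac{1}{l}}{3} = 7 - \frac{2}{3 l}$)
$y{\left(I,A \right)} = A + I$
$b = 4233$ ($b = 9 \cdot 34 \left(\left(7 - \frac{2}{3 \cdot 4}\right) + 7\right) = 306 \left(\left(7 - \frac{1}{6}\right) + 7\right) = 306 \left(\frac{41}{6} + 7\right) = 306 \cdot \frac{83}{6} = 4233$)
$\sqrt{\left(- \frac{15751}{-242} - \frac{17903}{4118}\right) + b} = \sqrt{\left(- \frac{15751}{-242} - \frac{17903}{4118}\right) + 4233} = \sqrt{\left(\left(-15751\right) \left(- \frac{1}{242}\right) - \frac{17903}{4118}\right) + 4233} = \sqrt{\left(\frac{15751}{242} - \frac{17903}{4118}\right) + 4233} = \sqrt{\frac{15132523}{249139} + 4233} = \sqrt{\frac{1069737910}{249139}} = \frac{\sqrt{2202590356690}}{22649}$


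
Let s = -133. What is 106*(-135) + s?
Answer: -14443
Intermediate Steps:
106*(-135) + s = 106*(-135) - 133 = -14310 - 133 = -14443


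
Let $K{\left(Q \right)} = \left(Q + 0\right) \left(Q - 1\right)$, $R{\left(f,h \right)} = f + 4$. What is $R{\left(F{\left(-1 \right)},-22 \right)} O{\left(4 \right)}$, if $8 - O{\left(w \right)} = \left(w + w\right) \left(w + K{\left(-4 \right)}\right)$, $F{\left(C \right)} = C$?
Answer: $-552$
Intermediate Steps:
$R{\left(f,h \right)} = 4 + f$
$K{\left(Q \right)} = Q \left(-1 + Q\right)$
$O{\left(w \right)} = 8 - 2 w \left(20 + w\right)$ ($O{\left(w \right)} = 8 - \left(w + w\right) \left(w - 4 \left(-1 - 4\right)\right) = 8 - 2 w \left(w - -20\right) = 8 - 2 w \left(w + 20\right) = 8 - 2 w \left(20 + w\right)$)
$R{\left(F{\left(-1 \right)},-22 \right)} O{\left(4 \right)} = \left(4 - 1\right) \left(8 - 160 - 2 \cdot 4^{2}\right) = 3 \left(8 - 160 - 32\right) = 3 \left(-184\right) = -552$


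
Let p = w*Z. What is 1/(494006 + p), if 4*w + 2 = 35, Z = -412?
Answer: 1/490607 ≈ 2.0383e-6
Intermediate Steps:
w = 33/4 (w = -½ + (¼)*35 = -½ + 35/4 = 33/4 ≈ 8.2500)
p = -3399 (p = (33/4)*(-412) = -3399)
1/(494006 + p) = 1/(494006 - 3399) = 1/490607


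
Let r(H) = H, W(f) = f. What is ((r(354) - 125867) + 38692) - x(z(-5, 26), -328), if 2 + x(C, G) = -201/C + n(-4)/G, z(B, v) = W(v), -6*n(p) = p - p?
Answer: -2257093/26 ≈ -86811.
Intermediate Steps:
n(p) = 0 (n(p) = -(p - p)/6 = -1/6*0 = 0)
z(B, v) = v
x(C, G) = -2 - 201/C (x(C, G) = -2 + (-201/C + 0/G) = -2 + (-201/C + 0) = -2 - 201/C)
((r(354) - 125867) + 38692) - x(z(-5, 26), -328) = ((354 - 125867) + 38692) - (-2 - 201/26) = (-125513 + 38692) - (-2 - 201*1/26) = -86821 - (-2 - 201/26) = -86821 - 1*(-253/26) = -86821 + 253/26 = -2257093/26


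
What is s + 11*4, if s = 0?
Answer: 44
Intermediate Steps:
s + 11*4 = 0 + 11*4 = 0 + 44 = 44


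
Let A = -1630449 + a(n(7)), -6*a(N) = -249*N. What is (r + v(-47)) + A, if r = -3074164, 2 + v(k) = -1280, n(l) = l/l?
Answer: -9411707/2 ≈ -4.7059e+6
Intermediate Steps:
n(l) = 1
v(k) = -1282 (v(k) = -2 - 1280 = -1282)
a(N) = 83*N/2 (a(N) = -(-83)*N/2 = 83*N/2)
A = -3260815/2 (A = -1630449 + (83/2)*1 = -1630449 + 83/2 = -3260815/2 ≈ -1.6304e+6)
(r + v(-47)) + A = (-3074164 - 1282) - 3260815/2 = -3075446 - 3260815/2 = -9411707/2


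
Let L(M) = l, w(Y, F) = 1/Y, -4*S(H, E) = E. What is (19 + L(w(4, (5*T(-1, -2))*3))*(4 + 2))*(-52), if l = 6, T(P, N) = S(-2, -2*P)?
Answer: -2860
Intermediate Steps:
S(H, E) = -E/4
T(P, N) = P/2 (T(P, N) = -(-1)*P/2 = P/2)
L(M) = 6
(19 + L(w(4, (5*T(-1, -2))*3))*(4 + 2))*(-52) = (19 + 6*(4 + 2))*(-52) = (19 + 6*6)*(-52) = (19 + 36)*(-52) = 55*(-52) = -2860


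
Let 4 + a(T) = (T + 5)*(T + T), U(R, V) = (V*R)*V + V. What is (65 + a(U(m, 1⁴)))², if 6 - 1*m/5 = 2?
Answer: 1329409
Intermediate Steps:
m = 20 (m = 30 - 5*2 = 30 - 10 = 20)
U(R, V) = V + R*V² (U(R, V) = (R*V)*V + V = R*V² + V = V + R*V²)
a(T) = -4 + 2*T*(5 + T) (a(T) = -4 + (T + 5)*(T + T) = -4 + (5 + T)*(2*T) = -4 + 2*T*(5 + T))
(65 + a(U(m, 1⁴)))² = (65 + (-4 + 2*(1⁴*(1 + 20*1⁴))² + 10*(1⁴*(1 + 20*1⁴))))² = (65 + (-4 + 2*(1*(1 + 20*1))² + 10*(1*(1 + 20*1))))² = (65 + (-4 + 2*(1*(1 + 20))² + 10*(1*(1 + 20))))² = (65 + (-4 + 2*(1*21)² + 10*(1*21)))² = (65 + (-4 + 2*21² + 10*21))² = (65 + (-4 + 2*441 + 210))² = (65 + (-4 + 882 + 210))² = (65 + 1088)² = 1153² = 1329409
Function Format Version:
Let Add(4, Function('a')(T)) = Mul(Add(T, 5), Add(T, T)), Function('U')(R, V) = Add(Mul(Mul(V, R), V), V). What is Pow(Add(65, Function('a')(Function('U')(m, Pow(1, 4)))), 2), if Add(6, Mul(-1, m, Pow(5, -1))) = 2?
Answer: 1329409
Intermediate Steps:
m = 20 (m = Add(30, Mul(-5, 2)) = Add(30, -10) = 20)
Function('U')(R, V) = Add(V, Mul(R, Pow(V, 2))) (Function('U')(R, V) = Add(Mul(Mul(R, V), V), V) = Add(Mul(R, Pow(V, 2)), V) = Add(V, Mul(R, Pow(V, 2))))
Function('a')(T) = Add(-4, Mul(2, T, Add(5, T))) (Function('a')(T) = Add(-4, Mul(Add(T, 5), Add(T, T))) = Add(-4, Mul(Add(5, T), Mul(2, T))) = Add(-4, Mul(2, T, Add(5, T))))
Pow(Add(65, Function('a')(Function('U')(m, Pow(1, 4)))), 2) = Pow(Add(65, Add(-4, Mul(2, Pow(Mul(Pow(1, 4), Add(1, Mul(20, Pow(1, 4)))), 2)), Mul(10, Mul(Pow(1, 4), Add(1, Mul(20, Pow(1, 4))))))), 2) = Pow(Add(65, Add(-4, Mul(2, Pow(Mul(1, Add(1, Mul(20, 1))), 2)), Mul(10, Mul(1, Add(1, Mul(20, 1)))))), 2) = Pow(Add(65, Add(-4, Mul(2, Pow(Mul(1, Add(1, 20)), 2)), Mul(10, Mul(1, Add(1, 20))))), 2) = Pow(Add(65, Add(-4, Mul(2, Pow(Mul(1, 21), 2)), Mul(10, Mul(1, 21)))), 2) = Pow(Add(65, Add(-4, Mul(2, Pow(21, 2)), Mul(10, 21))), 2) = Pow(Add(65, Add(-4, Mul(2, 441), 210)), 2) = Pow(Add(65, Add(-4, 882, 210)), 2) = Pow(Add(65, 1088), 2) = Pow(1153, 2) = 1329409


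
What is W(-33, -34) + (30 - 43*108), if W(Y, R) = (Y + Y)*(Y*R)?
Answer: -78666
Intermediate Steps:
W(Y, R) = 2*R*Y**2 (W(Y, R) = (2*Y)*(R*Y) = 2*R*Y**2)
W(-33, -34) + (30 - 43*108) = 2*(-34)*(-33)**2 + (30 - 43*108) = 2*(-34)*1089 + (30 - 4644) = -74052 - 4614 = -78666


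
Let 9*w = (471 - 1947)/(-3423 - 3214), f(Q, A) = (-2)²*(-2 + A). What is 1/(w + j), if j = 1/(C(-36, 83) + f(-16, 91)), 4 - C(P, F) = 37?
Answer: 2143751/59609 ≈ 35.964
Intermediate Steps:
C(P, F) = -33 (C(P, F) = 4 - 1*37 = 4 - 37 = -33)
f(Q, A) = -8 + 4*A (f(Q, A) = 4*(-2 + A) = -8 + 4*A)
w = 164/6637 (w = ((471 - 1947)/(-3423 - 3214))/9 = (-1476/(-6637))/9 = (-1476*(-1/6637))/9 = (⅑)*(1476/6637) = 164/6637 ≈ 0.024710)
j = 1/323 (j = 1/(-33 + (-8 + 4*91)) = 1/(-33 + (-8 + 364)) = 1/(-33 + 356) = 1/323 ≈ 0.0030960)
1/(w + j) = 1/(164/6637 + 1/323) = 1/(59609/2143751) = 2143751/59609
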